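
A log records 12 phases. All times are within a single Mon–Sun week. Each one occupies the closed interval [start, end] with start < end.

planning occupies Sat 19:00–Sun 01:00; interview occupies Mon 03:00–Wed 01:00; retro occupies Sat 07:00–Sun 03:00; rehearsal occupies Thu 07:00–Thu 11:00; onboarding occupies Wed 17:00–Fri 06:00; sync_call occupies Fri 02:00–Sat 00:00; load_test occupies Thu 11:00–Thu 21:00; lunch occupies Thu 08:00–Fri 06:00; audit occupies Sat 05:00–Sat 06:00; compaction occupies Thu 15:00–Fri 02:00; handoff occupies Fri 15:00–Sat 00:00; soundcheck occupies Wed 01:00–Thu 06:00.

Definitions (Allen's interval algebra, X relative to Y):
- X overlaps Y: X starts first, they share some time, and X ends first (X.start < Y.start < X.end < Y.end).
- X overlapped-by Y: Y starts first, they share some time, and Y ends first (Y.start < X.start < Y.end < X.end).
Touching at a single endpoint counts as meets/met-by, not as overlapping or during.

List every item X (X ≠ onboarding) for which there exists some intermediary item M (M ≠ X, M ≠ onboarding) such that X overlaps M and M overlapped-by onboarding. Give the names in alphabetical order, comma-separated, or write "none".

lunch

Target onboarding = [Wed 17:00, Fri 06:00].
Intermediaries M with M overlapped-by onboarding: sync_call.
Via sync_call — items with X overlaps sync_call: lunch.
Union: lunch.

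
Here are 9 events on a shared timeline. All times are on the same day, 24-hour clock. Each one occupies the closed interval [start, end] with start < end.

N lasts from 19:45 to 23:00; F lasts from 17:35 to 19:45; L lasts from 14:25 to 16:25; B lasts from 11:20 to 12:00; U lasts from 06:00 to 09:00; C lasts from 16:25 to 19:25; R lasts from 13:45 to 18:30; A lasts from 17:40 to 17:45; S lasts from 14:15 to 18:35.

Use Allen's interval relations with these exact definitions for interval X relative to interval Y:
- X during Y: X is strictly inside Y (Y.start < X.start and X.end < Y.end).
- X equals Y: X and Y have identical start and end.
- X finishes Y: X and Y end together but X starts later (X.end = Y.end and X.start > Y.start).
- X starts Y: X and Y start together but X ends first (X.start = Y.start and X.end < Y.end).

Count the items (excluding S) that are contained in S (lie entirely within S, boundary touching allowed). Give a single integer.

2

Target S = [14:15, 18:35].
A [17:40, 17:45] → during → counts.
B [11:20, 12:00] → before → no.
C [16:25, 19:25] → overlapped-by → no.
F [17:35, 19:45] → overlapped-by → no.
L [14:25, 16:25] → during → counts.
N [19:45, 23:00] → after → no.
R [13:45, 18:30] → overlaps → no.
U [06:00, 09:00] → before → no.
Total: 2.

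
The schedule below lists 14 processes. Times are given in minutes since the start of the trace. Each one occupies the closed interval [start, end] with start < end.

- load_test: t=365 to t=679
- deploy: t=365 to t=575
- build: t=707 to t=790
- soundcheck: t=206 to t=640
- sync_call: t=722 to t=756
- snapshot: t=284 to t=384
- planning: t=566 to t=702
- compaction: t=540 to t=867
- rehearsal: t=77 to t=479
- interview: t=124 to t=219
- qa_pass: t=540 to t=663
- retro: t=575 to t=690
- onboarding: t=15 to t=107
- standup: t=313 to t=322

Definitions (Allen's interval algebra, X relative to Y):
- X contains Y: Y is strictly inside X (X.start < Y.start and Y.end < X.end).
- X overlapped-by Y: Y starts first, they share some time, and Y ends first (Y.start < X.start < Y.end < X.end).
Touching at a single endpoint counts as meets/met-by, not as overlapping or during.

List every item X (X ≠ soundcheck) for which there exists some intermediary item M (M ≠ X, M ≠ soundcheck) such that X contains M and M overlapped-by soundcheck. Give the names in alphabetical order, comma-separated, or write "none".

Target soundcheck = [t=206, t=640].
Intermediaries M with M overlapped-by soundcheck: compaction, load_test, planning, qa_pass, retro.
Via compaction — items with X contains compaction: none.
Via load_test — items with X contains load_test: none.
Via planning — items with X contains planning: compaction.
Via qa_pass — items with X contains qa_pass: load_test.
Via retro — items with X contains retro: compaction, planning.
Union: compaction, load_test, planning.

compaction, load_test, planning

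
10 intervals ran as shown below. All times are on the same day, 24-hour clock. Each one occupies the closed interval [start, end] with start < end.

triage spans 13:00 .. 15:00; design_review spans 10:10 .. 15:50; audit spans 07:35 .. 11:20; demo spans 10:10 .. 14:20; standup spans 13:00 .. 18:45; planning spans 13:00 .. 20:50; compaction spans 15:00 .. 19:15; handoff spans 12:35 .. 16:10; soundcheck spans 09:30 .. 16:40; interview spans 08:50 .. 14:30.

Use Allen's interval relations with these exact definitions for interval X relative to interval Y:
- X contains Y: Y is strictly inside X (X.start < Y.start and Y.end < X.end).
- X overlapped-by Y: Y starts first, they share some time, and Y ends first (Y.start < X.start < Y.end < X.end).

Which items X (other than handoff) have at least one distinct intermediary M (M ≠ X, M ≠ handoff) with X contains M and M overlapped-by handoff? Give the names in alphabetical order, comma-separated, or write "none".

Target handoff = [12:35, 16:10].
Intermediaries M with M overlapped-by handoff: compaction, planning, standup.
Via compaction — items with X contains compaction: planning.
Via planning — items with X contains planning: none.
Via standup — items with X contains standup: none.
Union: planning.

planning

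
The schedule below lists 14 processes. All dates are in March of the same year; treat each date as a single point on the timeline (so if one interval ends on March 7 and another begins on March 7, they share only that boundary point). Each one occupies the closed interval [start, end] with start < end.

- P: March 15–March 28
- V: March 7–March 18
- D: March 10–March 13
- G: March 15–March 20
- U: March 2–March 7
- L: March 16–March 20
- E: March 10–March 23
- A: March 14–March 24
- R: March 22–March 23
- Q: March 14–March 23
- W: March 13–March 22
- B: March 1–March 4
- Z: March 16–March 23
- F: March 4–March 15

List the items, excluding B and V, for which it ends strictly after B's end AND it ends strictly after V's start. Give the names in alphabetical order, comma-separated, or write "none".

Conditions: its end is strictly after B's end (X.end > March 4) AND its end is strictly after V's start (X.end > March 7).
A: end March 24 > March 4? ✓; end March 24 > March 7? ✓ → yes.
D: end March 13 > March 4? ✓; end March 13 > March 7? ✓ → yes.
E: end March 23 > March 4? ✓; end March 23 > March 7? ✓ → yes.
F: end March 15 > March 4? ✓; end March 15 > March 7? ✓ → yes.
G: end March 20 > March 4? ✓; end March 20 > March 7? ✓ → yes.
L: end March 20 > March 4? ✓; end March 20 > March 7? ✓ → yes.
P: end March 28 > March 4? ✓; end March 28 > March 7? ✓ → yes.
Q: end March 23 > March 4? ✓; end March 23 > March 7? ✓ → yes.
R: end March 23 > March 4? ✓; end March 23 > March 7? ✓ → yes.
U: end March 7 > March 4? ✓; end March 7 > March 7? ✗ → no.
W: end March 22 > March 4? ✓; end March 22 > March 7? ✓ → yes.
Z: end March 23 > March 4? ✓; end March 23 > March 7? ✓ → yes.
Result: A, D, E, F, G, L, P, Q, R, W, Z.

A, D, E, F, G, L, P, Q, R, W, Z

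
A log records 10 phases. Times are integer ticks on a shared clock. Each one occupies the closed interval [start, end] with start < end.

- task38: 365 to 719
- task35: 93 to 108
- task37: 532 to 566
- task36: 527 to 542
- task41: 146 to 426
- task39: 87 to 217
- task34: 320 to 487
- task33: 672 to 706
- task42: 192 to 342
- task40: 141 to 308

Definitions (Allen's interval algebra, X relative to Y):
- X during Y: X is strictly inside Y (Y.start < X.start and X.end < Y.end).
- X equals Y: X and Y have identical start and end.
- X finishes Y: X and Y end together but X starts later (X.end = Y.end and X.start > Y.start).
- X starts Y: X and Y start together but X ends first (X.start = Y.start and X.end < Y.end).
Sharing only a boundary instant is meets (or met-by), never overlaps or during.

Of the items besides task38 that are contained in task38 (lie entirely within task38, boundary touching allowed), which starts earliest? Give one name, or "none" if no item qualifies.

Target task38 = [365, 719].
task33 [672, 706] → during → candidate.
task34 [320, 487] → overlaps → excluded.
task35 [93, 108] → before → excluded.
task36 [527, 542] → during → candidate.
task37 [532, 566] → during → candidate.
task39 [87, 217] → before → excluded.
task40 [141, 308] → before → excluded.
task41 [146, 426] → overlaps → excluded.
task42 [192, 342] → before → excluded.
Among candidates, earliest start is 527 → task36.

task36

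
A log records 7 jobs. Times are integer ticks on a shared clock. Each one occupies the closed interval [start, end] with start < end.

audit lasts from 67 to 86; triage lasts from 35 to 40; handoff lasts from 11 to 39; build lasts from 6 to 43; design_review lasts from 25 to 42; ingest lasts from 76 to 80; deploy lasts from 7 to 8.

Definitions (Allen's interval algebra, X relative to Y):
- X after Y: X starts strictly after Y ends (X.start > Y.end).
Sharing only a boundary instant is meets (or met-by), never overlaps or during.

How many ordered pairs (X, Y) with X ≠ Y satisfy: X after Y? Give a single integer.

13

Checking all 42 ordered pairs for relation 'after'; matching pairs in alphabetical order:
(audit, build): audit after build ✓
(audit, deploy): audit after deploy ✓
(audit, design_review): audit after design_review ✓
(audit, handoff): audit after handoff ✓
(audit, triage): audit after triage ✓
(design_review, deploy): design_review after deploy ✓
(handoff, deploy): handoff after deploy ✓
(ingest, build): ingest after build ✓
(ingest, deploy): ingest after deploy ✓
(ingest, design_review): ingest after design_review ✓
(ingest, handoff): ingest after handoff ✓
(ingest, triage): ingest after triage ✓
(triage, deploy): triage after deploy ✓
Count: 13.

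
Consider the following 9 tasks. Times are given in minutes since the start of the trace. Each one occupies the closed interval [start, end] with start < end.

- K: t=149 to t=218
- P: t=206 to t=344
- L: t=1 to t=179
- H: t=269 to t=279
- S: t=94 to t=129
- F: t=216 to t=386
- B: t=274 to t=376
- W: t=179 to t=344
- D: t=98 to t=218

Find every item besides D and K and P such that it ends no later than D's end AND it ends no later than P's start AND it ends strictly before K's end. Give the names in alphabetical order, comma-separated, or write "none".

Conditions: its end is no later than D's end (X.end <= t=218) AND its end is no later than P's start (X.end <= t=206) AND its end is strictly before K's end (X.end < t=218).
B: end t=376 <= t=218? ✗; end t=376 <= t=206? ✗; end t=376 < t=218? ✗ → no.
F: end t=386 <= t=218? ✗; end t=386 <= t=206? ✗; end t=386 < t=218? ✗ → no.
H: end t=279 <= t=218? ✗; end t=279 <= t=206? ✗; end t=279 < t=218? ✗ → no.
L: end t=179 <= t=218? ✓; end t=179 <= t=206? ✓; end t=179 < t=218? ✓ → yes.
S: end t=129 <= t=218? ✓; end t=129 <= t=206? ✓; end t=129 < t=218? ✓ → yes.
W: end t=344 <= t=218? ✗; end t=344 <= t=206? ✗; end t=344 < t=218? ✗ → no.
Result: L, S.

L, S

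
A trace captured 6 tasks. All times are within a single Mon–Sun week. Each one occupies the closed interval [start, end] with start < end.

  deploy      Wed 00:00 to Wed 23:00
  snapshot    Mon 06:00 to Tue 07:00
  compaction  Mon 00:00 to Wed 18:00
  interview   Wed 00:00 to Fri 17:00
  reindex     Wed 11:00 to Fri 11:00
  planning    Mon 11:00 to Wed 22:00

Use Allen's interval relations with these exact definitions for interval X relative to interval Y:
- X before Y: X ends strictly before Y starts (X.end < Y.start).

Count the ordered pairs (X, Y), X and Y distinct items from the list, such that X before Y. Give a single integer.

Checking all 30 ordered pairs for relation 'before'; matching pairs in alphabetical order:
(snapshot, deploy): snapshot before deploy ✓
(snapshot, interview): snapshot before interview ✓
(snapshot, reindex): snapshot before reindex ✓
Count: 3.

3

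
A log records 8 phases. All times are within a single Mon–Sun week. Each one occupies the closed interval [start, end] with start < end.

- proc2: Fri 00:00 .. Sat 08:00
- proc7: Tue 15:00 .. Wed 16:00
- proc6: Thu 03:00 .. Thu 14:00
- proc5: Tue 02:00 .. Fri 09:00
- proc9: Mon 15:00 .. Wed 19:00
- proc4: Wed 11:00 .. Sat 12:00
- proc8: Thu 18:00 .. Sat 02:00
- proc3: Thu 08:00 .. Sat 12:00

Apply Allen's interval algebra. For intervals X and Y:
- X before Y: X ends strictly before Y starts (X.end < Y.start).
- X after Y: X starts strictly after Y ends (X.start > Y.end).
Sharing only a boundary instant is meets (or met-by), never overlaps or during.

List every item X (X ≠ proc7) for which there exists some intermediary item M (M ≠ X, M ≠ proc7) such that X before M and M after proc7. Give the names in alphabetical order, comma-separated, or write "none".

proc6, proc9

Target proc7 = [Tue 15:00, Wed 16:00].
Intermediaries M with M after proc7: proc2, proc3, proc6, proc8.
Via proc2 — items with X before proc2: proc6, proc9.
Via proc3 — items with X before proc3: proc9.
Via proc6 — items with X before proc6: proc9.
Via proc8 — items with X before proc8: proc6, proc9.
Union: proc6, proc9.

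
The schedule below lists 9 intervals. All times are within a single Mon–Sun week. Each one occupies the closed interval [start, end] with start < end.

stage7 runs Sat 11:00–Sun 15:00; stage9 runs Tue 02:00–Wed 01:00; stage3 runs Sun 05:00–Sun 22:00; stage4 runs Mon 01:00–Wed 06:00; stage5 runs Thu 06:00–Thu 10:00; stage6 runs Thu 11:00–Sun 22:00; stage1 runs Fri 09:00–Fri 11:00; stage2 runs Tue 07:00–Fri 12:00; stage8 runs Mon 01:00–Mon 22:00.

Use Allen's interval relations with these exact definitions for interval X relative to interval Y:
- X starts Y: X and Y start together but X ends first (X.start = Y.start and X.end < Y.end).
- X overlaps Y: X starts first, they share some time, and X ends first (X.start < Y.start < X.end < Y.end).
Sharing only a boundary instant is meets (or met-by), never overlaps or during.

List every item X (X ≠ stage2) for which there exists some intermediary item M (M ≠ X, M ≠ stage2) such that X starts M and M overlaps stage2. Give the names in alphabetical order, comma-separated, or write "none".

stage8

Target stage2 = [Tue 07:00, Fri 12:00].
Intermediaries M with M overlaps stage2: stage4, stage9.
Via stage4 — items with X starts stage4: stage8.
Via stage9 — items with X starts stage9: none.
Union: stage8.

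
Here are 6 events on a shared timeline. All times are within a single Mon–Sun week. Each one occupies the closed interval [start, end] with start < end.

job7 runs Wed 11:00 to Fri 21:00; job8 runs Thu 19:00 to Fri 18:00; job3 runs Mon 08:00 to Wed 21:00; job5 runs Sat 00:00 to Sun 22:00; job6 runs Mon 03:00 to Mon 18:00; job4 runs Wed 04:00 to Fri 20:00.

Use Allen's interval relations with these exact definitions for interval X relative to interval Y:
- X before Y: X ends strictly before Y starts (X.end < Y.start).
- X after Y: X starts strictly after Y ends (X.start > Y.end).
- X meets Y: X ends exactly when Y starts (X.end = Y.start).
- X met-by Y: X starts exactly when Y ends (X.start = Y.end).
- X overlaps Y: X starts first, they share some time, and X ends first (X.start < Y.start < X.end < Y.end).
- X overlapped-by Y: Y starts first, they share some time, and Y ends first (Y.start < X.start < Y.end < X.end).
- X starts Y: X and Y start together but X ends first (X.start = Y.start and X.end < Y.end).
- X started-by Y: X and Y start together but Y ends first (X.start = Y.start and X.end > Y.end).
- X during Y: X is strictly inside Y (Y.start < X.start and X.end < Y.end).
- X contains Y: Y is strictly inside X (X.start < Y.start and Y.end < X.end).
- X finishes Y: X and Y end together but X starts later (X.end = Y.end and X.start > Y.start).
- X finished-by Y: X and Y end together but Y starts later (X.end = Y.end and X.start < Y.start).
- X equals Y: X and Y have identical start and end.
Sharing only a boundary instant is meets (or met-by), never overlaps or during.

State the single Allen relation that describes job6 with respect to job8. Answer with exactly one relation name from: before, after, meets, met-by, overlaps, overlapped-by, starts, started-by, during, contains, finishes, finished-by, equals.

before

job6 = [Mon 03:00, Mon 18:00]; job8 = [Thu 19:00, Fri 18:00].
Compare endpoints: job6.start < job8.start, job6.start < job8.end, job6.end < job8.start, job6.end < job8.end.
That pattern is 'before'.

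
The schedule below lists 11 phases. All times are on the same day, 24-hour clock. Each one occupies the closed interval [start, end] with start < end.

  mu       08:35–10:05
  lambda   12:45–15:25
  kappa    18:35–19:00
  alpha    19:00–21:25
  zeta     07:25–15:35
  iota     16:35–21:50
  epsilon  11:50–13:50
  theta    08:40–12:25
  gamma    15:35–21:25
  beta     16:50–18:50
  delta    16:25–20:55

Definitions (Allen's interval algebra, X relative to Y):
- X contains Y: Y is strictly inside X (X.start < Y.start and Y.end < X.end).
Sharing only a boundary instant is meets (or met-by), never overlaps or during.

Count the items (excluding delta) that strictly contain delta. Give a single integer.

1

Target delta = [16:25, 20:55].
alpha [19:00, 21:25] → overlapped-by → no.
beta [16:50, 18:50] → during → no.
epsilon [11:50, 13:50] → before → no.
gamma [15:35, 21:25] → contains → counts.
iota [16:35, 21:50] → overlapped-by → no.
kappa [18:35, 19:00] → during → no.
lambda [12:45, 15:25] → before → no.
mu [08:35, 10:05] → before → no.
theta [08:40, 12:25] → before → no.
zeta [07:25, 15:35] → before → no.
Total: 1.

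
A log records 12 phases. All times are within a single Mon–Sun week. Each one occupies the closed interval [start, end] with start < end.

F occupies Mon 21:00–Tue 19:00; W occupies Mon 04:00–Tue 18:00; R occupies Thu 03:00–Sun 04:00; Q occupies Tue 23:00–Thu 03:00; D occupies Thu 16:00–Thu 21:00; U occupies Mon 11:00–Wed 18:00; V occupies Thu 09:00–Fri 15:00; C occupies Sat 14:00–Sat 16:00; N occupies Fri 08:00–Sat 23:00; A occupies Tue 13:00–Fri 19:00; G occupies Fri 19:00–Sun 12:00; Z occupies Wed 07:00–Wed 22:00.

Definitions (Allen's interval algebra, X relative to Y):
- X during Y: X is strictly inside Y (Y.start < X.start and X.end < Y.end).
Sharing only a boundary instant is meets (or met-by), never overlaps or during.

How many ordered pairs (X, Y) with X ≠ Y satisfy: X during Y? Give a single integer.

13

Checking all 132 ordered pairs for relation 'during'; matching pairs in alphabetical order:
(C, G): C during G ✓
(C, N): C during N ✓
(C, R): C during R ✓
(D, A): D during A ✓
(D, R): D during R ✓
(D, V): D during V ✓
(F, U): F during U ✓
(N, R): N during R ✓
(Q, A): Q during A ✓
(V, A): V during A ✓
(V, R): V during R ✓
(Z, A): Z during A ✓
(Z, Q): Z during Q ✓
Count: 13.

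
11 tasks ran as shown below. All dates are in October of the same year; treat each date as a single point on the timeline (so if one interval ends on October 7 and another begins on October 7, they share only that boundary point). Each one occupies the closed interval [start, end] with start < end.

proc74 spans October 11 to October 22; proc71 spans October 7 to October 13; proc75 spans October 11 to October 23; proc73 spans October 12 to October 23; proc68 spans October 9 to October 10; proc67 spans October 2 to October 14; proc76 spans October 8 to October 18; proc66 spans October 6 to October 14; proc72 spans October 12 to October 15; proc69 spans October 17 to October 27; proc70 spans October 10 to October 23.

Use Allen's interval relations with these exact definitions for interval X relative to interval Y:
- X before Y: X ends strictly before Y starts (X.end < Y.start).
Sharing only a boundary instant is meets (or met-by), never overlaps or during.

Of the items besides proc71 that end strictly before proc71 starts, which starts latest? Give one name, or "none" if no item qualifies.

Target proc71 = [October 7, October 13].
proc66 [October 6, October 14] → contains → excluded.
proc67 [October 2, October 14] → contains → excluded.
proc68 [October 9, October 10] → during → excluded.
proc69 [October 17, October 27] → after → excluded.
proc70 [October 10, October 23] → overlapped-by → excluded.
proc72 [October 12, October 15] → overlapped-by → excluded.
proc73 [October 12, October 23] → overlapped-by → excluded.
proc74 [October 11, October 22] → overlapped-by → excluded.
proc75 [October 11, October 23] → overlapped-by → excluded.
proc76 [October 8, October 18] → overlapped-by → excluded.
No candidates → none.

none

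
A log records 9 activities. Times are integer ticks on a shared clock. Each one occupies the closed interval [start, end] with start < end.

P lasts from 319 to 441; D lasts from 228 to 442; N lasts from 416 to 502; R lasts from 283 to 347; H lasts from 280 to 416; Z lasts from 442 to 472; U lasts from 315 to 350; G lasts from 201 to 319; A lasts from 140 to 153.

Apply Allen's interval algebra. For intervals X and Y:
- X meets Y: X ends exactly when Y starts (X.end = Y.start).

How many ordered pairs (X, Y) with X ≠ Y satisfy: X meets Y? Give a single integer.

Checking all 72 ordered pairs for relation 'meets'; matching pairs in alphabetical order:
(D, Z): D meets Z ✓
(G, P): G meets P ✓
(H, N): H meets N ✓
Count: 3.

3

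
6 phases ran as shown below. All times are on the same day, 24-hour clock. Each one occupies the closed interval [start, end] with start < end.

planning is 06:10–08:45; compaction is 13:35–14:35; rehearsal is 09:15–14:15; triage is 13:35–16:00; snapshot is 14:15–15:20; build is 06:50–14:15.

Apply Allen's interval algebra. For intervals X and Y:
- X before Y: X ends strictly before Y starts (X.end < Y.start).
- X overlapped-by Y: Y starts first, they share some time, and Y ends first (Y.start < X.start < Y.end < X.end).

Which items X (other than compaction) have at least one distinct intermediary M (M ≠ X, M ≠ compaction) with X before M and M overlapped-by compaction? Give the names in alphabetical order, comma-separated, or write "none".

planning

Target compaction = [13:35, 14:35].
Intermediaries M with M overlapped-by compaction: snapshot.
Via snapshot — items with X before snapshot: planning.
Union: planning.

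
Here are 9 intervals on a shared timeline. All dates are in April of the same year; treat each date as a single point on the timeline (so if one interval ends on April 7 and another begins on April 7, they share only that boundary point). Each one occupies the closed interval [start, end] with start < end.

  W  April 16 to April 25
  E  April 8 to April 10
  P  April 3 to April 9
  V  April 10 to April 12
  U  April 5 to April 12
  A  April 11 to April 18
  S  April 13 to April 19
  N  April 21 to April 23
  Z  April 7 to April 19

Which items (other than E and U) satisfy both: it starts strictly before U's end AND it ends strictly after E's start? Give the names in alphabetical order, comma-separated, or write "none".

Conditions: its start is strictly before U's end (X.start < April 12) AND its end is strictly after E's start (X.end > April 8).
A: start April 11 < April 12? ✓; end April 18 > April 8? ✓ → yes.
N: start April 21 < April 12? ✗; end April 23 > April 8? ✓ → no.
P: start April 3 < April 12? ✓; end April 9 > April 8? ✓ → yes.
S: start April 13 < April 12? ✗; end April 19 > April 8? ✓ → no.
V: start April 10 < April 12? ✓; end April 12 > April 8? ✓ → yes.
W: start April 16 < April 12? ✗; end April 25 > April 8? ✓ → no.
Z: start April 7 < April 12? ✓; end April 19 > April 8? ✓ → yes.
Result: A, P, V, Z.

A, P, V, Z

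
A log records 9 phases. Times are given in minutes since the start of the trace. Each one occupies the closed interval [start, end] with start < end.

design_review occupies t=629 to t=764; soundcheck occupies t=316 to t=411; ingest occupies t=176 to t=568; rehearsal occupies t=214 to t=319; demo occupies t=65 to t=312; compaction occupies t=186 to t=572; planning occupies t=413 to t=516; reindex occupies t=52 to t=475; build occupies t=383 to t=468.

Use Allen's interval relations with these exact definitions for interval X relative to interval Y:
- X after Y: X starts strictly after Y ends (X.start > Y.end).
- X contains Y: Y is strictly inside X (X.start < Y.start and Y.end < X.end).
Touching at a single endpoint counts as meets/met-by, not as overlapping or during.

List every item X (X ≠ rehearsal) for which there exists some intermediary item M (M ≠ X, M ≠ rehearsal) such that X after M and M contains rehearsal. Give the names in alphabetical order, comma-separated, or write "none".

design_review

Target rehearsal = [t=214, t=319].
Intermediaries M with M contains rehearsal: compaction, ingest, reindex.
Via compaction — items with X after compaction: design_review.
Via ingest — items with X after ingest: design_review.
Via reindex — items with X after reindex: design_review.
Union: design_review.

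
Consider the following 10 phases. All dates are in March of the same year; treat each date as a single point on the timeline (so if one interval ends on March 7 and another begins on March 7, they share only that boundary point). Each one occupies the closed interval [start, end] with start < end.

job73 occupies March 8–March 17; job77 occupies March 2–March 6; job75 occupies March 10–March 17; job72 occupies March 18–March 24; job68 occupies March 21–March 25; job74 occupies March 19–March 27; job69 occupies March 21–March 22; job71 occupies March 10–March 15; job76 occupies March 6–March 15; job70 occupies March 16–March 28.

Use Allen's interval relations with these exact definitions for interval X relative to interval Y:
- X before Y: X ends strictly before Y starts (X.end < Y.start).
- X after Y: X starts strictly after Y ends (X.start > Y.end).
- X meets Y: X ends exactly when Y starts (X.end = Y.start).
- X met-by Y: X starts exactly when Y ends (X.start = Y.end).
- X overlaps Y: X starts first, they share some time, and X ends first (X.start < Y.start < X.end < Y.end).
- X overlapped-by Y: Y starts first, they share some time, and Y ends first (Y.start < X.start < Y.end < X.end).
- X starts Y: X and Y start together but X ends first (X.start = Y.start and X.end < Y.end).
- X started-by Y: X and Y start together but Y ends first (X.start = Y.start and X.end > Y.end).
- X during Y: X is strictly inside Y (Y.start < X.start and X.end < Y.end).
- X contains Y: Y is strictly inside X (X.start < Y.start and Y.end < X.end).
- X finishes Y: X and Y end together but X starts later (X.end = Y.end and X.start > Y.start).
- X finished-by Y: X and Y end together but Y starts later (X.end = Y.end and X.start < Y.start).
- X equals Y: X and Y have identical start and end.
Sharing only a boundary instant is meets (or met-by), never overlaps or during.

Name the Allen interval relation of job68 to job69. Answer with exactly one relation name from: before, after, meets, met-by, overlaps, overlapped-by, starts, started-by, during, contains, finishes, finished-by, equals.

job68 = [March 21, March 25]; job69 = [March 21, March 22].
Compare endpoints: job68.start = job69.start, job68.start < job69.end, job68.end > job69.start, job68.end > job69.end.
That pattern is 'started-by'.

started-by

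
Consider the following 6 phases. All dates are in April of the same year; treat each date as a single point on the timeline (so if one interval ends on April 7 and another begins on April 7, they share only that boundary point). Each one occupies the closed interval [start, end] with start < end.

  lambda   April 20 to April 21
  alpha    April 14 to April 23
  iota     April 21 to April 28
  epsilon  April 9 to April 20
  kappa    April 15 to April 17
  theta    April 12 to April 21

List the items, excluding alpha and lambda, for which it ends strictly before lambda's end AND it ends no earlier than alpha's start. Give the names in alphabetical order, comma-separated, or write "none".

epsilon, kappa

Conditions: its end is strictly before lambda's end (X.end < April 21) AND its end is no earlier than alpha's start (X.end >= April 14).
epsilon: end April 20 < April 21? ✓; end April 20 >= April 14? ✓ → yes.
iota: end April 28 < April 21? ✗; end April 28 >= April 14? ✓ → no.
kappa: end April 17 < April 21? ✓; end April 17 >= April 14? ✓ → yes.
theta: end April 21 < April 21? ✗; end April 21 >= April 14? ✓ → no.
Result: epsilon, kappa.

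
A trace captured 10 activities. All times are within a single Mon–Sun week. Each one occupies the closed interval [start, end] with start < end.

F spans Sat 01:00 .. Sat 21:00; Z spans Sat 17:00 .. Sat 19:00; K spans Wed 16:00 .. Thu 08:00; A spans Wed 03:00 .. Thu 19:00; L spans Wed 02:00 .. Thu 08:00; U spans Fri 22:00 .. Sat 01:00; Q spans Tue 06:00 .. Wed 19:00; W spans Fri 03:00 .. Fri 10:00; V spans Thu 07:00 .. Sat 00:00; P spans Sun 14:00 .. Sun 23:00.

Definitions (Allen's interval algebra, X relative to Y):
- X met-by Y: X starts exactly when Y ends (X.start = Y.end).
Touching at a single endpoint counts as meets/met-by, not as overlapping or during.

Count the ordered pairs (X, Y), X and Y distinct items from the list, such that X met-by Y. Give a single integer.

1

Checking all 90 ordered pairs for relation 'met-by'; matching pairs in alphabetical order:
(F, U): F met-by U ✓
Count: 1.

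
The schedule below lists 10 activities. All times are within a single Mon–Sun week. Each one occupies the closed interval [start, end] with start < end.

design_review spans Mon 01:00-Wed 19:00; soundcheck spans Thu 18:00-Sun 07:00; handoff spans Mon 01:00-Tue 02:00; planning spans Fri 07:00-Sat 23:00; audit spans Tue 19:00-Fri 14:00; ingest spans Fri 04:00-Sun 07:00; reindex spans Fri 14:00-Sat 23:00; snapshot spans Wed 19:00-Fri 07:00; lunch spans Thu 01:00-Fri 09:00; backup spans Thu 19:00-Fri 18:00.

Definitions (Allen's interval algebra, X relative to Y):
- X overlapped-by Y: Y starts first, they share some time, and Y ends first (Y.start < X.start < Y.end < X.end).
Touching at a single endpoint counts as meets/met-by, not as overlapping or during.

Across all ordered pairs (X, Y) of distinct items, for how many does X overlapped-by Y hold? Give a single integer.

16

Checking all 90 ordered pairs for relation 'overlapped-by'; matching pairs in alphabetical order:
(audit, design_review): audit overlapped-by design_review ✓
(backup, audit): backup overlapped-by audit ✓
(backup, lunch): backup overlapped-by lunch ✓
(backup, snapshot): backup overlapped-by snapshot ✓
(ingest, audit): ingest overlapped-by audit ✓
(ingest, backup): ingest overlapped-by backup ✓
(ingest, lunch): ingest overlapped-by lunch ✓
(ingest, snapshot): ingest overlapped-by snapshot ✓
(lunch, snapshot): lunch overlapped-by snapshot ✓
(planning, audit): planning overlapped-by audit ✓
(planning, backup): planning overlapped-by backup ✓
(planning, lunch): planning overlapped-by lunch ✓
(reindex, backup): reindex overlapped-by backup ✓
(soundcheck, audit): soundcheck overlapped-by audit ✓
(soundcheck, lunch): soundcheck overlapped-by lunch ✓
(soundcheck, snapshot): soundcheck overlapped-by snapshot ✓
Count: 16.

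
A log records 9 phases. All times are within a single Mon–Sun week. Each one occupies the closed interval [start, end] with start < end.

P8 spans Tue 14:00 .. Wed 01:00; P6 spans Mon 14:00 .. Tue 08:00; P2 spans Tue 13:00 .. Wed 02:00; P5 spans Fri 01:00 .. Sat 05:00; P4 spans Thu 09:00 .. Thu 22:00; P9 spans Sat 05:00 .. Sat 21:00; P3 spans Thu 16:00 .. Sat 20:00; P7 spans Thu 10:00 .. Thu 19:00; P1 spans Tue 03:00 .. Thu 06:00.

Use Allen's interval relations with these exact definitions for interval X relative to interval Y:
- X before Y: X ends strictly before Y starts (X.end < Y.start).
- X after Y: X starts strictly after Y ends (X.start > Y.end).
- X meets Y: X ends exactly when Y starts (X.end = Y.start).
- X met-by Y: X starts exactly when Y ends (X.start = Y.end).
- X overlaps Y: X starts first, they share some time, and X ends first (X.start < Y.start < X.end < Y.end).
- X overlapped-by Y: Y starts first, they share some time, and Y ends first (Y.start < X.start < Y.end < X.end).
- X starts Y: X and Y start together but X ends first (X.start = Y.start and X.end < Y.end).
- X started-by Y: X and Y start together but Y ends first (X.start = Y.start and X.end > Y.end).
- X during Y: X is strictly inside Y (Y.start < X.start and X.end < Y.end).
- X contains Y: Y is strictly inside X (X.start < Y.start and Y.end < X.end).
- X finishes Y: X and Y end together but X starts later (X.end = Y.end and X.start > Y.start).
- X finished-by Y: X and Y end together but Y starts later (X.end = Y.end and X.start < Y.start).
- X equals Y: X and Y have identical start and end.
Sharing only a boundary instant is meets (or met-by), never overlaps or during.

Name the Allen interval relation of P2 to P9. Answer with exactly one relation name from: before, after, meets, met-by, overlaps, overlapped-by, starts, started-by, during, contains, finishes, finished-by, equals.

P2 = [Tue 13:00, Wed 02:00]; P9 = [Sat 05:00, Sat 21:00].
Compare endpoints: P2.start < P9.start, P2.start < P9.end, P2.end < P9.start, P2.end < P9.end.
That pattern is 'before'.

before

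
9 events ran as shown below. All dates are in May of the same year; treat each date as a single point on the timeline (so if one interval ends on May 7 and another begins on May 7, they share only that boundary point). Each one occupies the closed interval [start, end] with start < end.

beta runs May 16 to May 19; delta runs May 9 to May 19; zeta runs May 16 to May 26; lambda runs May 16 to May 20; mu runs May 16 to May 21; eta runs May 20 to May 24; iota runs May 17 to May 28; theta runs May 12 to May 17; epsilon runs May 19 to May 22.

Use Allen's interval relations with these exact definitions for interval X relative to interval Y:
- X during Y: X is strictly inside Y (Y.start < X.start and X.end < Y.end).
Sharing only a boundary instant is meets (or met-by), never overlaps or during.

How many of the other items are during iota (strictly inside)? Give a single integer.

2

Target iota = [May 17, May 28].
beta [May 16, May 19] → overlaps → no.
delta [May 9, May 19] → overlaps → no.
epsilon [May 19, May 22] → during → counts.
eta [May 20, May 24] → during → counts.
lambda [May 16, May 20] → overlaps → no.
mu [May 16, May 21] → overlaps → no.
theta [May 12, May 17] → meets → no.
zeta [May 16, May 26] → overlaps → no.
Total: 2.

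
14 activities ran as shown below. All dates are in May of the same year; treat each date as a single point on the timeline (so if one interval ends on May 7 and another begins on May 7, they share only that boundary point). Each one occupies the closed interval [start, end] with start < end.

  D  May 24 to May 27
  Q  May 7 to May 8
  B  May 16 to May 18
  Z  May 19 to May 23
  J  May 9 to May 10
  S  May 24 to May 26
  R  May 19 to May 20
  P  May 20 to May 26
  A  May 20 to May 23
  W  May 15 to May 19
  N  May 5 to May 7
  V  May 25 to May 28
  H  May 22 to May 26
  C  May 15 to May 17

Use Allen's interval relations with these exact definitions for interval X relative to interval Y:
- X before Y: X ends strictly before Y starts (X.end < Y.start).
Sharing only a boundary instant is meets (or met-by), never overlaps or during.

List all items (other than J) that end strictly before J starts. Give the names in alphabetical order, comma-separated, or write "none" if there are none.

N, Q

Target J = [May 9, May 10].
A [May 20, May 23] → after → no.
B [May 16, May 18] → after → no.
C [May 15, May 17] → after → no.
D [May 24, May 27] → after → no.
H [May 22, May 26] → after → no.
N [May 5, May 7] → before → yes.
P [May 20, May 26] → after → no.
Q [May 7, May 8] → before → yes.
R [May 19, May 20] → after → no.
S [May 24, May 26] → after → no.
V [May 25, May 28] → after → no.
W [May 15, May 19] → after → no.
Z [May 19, May 23] → after → no.
Result: N, Q.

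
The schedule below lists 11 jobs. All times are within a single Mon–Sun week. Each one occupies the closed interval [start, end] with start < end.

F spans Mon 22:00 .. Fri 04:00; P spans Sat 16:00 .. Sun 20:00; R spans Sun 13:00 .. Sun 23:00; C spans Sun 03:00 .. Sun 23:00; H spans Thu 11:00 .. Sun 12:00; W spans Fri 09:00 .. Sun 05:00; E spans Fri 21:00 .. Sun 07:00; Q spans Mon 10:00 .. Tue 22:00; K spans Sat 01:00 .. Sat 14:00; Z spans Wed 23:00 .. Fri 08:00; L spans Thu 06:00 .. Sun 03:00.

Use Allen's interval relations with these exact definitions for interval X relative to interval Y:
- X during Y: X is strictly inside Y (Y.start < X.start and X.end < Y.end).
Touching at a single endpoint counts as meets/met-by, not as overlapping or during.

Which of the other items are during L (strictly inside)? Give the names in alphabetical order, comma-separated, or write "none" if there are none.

Target L = [Thu 06:00, Sun 03:00].
C [Sun 03:00, Sun 23:00] → met-by → no.
E [Fri 21:00, Sun 07:00] → overlapped-by → no.
F [Mon 22:00, Fri 04:00] → overlaps → no.
H [Thu 11:00, Sun 12:00] → overlapped-by → no.
K [Sat 01:00, Sat 14:00] → during → yes.
P [Sat 16:00, Sun 20:00] → overlapped-by → no.
Q [Mon 10:00, Tue 22:00] → before → no.
R [Sun 13:00, Sun 23:00] → after → no.
W [Fri 09:00, Sun 05:00] → overlapped-by → no.
Z [Wed 23:00, Fri 08:00] → overlaps → no.
Result: K.

K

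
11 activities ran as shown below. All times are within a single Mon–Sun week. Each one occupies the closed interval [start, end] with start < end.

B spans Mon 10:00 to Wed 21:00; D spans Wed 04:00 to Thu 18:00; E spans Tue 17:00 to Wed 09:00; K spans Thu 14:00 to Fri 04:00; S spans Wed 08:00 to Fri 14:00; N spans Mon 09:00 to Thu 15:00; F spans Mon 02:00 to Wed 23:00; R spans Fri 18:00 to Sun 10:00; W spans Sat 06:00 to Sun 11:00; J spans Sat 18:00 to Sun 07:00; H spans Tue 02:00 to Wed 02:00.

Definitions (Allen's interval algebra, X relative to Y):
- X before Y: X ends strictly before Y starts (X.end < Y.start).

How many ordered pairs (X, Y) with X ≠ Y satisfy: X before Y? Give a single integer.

Checking all 110 ordered pairs for relation 'before'; matching pairs in alphabetical order:
(B, J): B before J ✓
(B, K): B before K ✓
(B, R): B before R ✓
(B, W): B before W ✓
(D, J): D before J ✓
(D, R): D before R ✓
(D, W): D before W ✓
(E, J): E before J ✓
(E, K): E before K ✓
(E, R): E before R ✓
(E, W): E before W ✓
(F, J): F before J ✓
(F, K): F before K ✓
(F, R): F before R ✓
(F, W): F before W ✓
(H, D): H before D ✓
(H, J): H before J ✓
(H, K): H before K ✓
(H, R): H before R ✓
(H, S): H before S ✓
(H, W): H before W ✓
(K, J): K before J ✓
(K, R): K before R ✓
(K, W): K before W ✓
... plus 6 further pairs not listed.
Count: 30.

30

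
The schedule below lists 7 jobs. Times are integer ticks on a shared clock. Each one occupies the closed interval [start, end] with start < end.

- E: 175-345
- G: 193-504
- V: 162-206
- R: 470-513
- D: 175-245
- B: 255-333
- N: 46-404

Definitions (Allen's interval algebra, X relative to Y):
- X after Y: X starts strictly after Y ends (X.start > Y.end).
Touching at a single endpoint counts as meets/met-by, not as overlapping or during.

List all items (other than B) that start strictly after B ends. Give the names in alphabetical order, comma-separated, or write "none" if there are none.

Target B = [255, 333].
D [175, 245] → before → no.
E [175, 345] → contains → no.
G [193, 504] → contains → no.
N [46, 404] → contains → no.
R [470, 513] → after → yes.
V [162, 206] → before → no.
Result: R.

R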